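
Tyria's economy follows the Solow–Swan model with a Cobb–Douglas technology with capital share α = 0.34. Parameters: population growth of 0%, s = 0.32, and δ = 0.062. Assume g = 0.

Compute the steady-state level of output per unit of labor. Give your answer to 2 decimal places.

y* = 2.33

Steady state requires s·f(k) = (n + δ)·k, i.e. s·k^α = (n + δ)·k.
Dividing both sides by k: k^(1−α) = s / (n + δ).
k^0.66 = 0.32 / (0.000 + 0.062) = 0.32 / 0.062 = 5.1613
k* = 5.1613^(1/0.66) ≈ 12.0209
y* = (k*)^α = 12.0209^0.34 ≈ 2.3290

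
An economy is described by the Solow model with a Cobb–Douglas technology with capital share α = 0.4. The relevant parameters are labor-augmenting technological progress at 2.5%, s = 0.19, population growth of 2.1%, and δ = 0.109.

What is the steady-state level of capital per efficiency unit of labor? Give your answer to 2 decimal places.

k* = 1.40

Steady state requires s·f(k) = (n + g + δ)·k, i.e. s·k^α = (n + g + δ)·k.
Rearranging, k^(1−α) = s / (n + g + δ).
k^0.6 = 0.19 / (0.021 + 0.025 + 0.109) = 0.19 / 0.155 = 1.2258
k* = 1.2258^(1/0.6) ≈ 1.4040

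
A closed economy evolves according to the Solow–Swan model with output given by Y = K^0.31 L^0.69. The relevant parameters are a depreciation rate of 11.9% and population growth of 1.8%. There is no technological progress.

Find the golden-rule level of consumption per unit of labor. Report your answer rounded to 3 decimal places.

At the golden rule, f'(k) = n + δ, so α·k^(α−1) = n + δ and k_gold = (α/(n + δ))^(1/(1−α)).
k_gold = (0.31/0.137)^(1/0.69) = 2.2628^1.4493 ≈ 3.2658
c_gold = f(k_gold) − (n + δ)·k_gold = 1.4432 − 0.137×3.2658 ≈ 0.9958

c_gold ≈ 0.996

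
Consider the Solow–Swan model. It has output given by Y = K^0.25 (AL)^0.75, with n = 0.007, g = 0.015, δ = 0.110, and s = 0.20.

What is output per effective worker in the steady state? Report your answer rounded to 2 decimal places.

Steady state requires s·f(k) = (n + g + δ)·k, i.e. s·k^α = (n + g + δ)·k.
Rearranging, k^(1−α) = s / (n + g + δ).
k^0.75 = 0.20 / (0.007 + 0.015 + 0.110) = 0.20 / 0.132 = 1.5152
k* = 1.5152^(1/0.75) ≈ 1.7403
y* = (k*)^α = 1.7403^0.25 ≈ 1.1486

y* ≈ 1.15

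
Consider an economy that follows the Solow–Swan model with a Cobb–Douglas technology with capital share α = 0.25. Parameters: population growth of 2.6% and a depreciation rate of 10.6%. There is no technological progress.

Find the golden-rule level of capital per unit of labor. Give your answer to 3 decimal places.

k_gold ≈ 2.343

The golden rule sets f'(k) = n + δ, i.e. α·k^(α−1) = n + δ.
So k^(1−α) = α / (n + δ) = 0.25 / 0.132 = 1.8939.
k_gold = 1.8939^(1/0.75) ≈ 2.3432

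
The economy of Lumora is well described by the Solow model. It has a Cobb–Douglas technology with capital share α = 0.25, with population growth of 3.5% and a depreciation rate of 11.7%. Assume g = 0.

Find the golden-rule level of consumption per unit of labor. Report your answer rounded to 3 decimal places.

At the golden rule, f'(k) = n + δ, so α·k^(α−1) = n + δ and k_gold = (α/(n + δ))^(1/(1−α)).
k_gold = (0.25/0.152)^(1/0.75) = 1.6447^1.3333 ≈ 1.9414
c_gold = f(k_gold) − (n + δ)·k_gold = 1.1804 − 0.152×1.9414 ≈ 0.8853

c_gold ≈ 0.885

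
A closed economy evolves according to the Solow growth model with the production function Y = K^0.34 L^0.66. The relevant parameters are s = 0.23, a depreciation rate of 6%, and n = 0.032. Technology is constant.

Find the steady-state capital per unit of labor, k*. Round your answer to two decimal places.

k* ≈ 4.01

In steady state, investment equals break-even investment: s·k^α = (n + δ)·k.
Dividing both sides by k: k^(1−α) = s / (n + δ).
k^0.66 = 0.23 / (0.032 + 0.060) = 0.23 / 0.092 = 2.5000
k* = 2.5000^(1/0.66) ≈ 4.0081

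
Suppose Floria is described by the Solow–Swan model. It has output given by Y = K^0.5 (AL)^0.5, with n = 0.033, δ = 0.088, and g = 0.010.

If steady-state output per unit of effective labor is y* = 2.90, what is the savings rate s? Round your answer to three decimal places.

s ≈ 0.380

In steady state, investment equals break-even investment: s·k^α = (n + g + δ)·k.
Since y* = [s/(n + g + δ)]^(α/(1−α)), we have s/(n + g + δ) = (y*)^((1−α)/α) = 2.90^1 = 2.9000.
Therefore s = 2.9000 × (n + g + δ) = 2.9000 × 0.131 = 0.3799.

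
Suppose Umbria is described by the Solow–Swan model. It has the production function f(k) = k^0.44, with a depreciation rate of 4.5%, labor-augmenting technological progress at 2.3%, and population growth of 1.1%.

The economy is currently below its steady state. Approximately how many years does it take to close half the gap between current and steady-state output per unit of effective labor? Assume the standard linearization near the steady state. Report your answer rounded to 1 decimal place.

Near the steady state the convergence rate is λ = (1 − α)(n + g + δ).
λ = (1 − 0.44) × 0.079 = 0.56 × 0.079 = 0.04424
Half-life = ln 2 / λ = 0.6931 / 0.04424 ≈ 15.67 years

half-life ≈ 15.7 years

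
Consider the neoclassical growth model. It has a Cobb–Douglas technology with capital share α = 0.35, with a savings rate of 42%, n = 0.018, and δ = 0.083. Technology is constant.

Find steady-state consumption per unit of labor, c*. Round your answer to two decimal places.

Steady state requires s·f(k) = (n + δ)·k, i.e. s·k^α = (n + δ)·k.
Rearranging, k^(1−α) = s / (n + δ).
k^0.65 = 0.42 / (0.018 + 0.083) = 0.42 / 0.101 = 4.1584
k* = 4.1584^(1/0.65) ≈ 8.9577
y* = (k*)^α = 8.9577^0.35 ≈ 2.1541
c* = (1 − s)·y* = (1 − 0.42) × 2.1541 ≈ 1.2494

c* ≈ 1.25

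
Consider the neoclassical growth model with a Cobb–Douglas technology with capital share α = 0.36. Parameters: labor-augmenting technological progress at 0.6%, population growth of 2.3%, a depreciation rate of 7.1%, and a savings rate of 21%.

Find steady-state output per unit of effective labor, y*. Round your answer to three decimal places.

In steady state, investment equals break-even investment: s·k^α = (n + g + δ)·k.
Rearranging, k^(1−α) = s / (n + g + δ).
k^0.64 = 0.21 / (0.023 + 0.006 + 0.071) = 0.21 / 0.100 = 2.1000
k* = 2.1000^(1/0.64) ≈ 3.1876
y* = (k*)^α = 3.1876^0.36 ≈ 1.5179

y* = 1.518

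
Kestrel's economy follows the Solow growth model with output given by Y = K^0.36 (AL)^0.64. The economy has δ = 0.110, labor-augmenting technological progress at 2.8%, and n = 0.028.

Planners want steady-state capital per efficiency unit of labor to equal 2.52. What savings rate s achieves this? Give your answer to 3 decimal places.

Steady state requires s·f(k) = (n + g + δ)·k, i.e. s·k^α = (n + g + δ)·k.
So s / (n + g + δ) = (k*)^(1−α) = 2.52^0.64 = 1.8067.
Therefore s = 1.8067 × (n + g + δ) = 1.8067 × 0.166 = 0.2999.

s ≈ 0.300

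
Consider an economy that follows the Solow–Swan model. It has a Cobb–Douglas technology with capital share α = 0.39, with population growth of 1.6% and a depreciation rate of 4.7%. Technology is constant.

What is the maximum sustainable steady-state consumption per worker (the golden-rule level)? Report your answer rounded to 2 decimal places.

At the golden rule, f'(k) = n + δ, so α·k^(α−1) = n + δ and k_gold = (α/(n + δ))^(1/(1−α)).
k_gold = (0.39/0.063)^(1/0.61) = 6.1905^1.6393 ≈ 19.8553
c_gold = f(k_gold) − (n + δ)·k_gold = 3.2075 − 0.063×19.8553 ≈ 1.9566

c_gold ≈ 1.96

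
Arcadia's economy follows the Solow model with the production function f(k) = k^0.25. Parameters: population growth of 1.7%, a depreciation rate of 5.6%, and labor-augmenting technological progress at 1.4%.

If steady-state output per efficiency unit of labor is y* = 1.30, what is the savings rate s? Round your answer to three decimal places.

s ≈ 0.191

In steady state, investment equals break-even investment: s·k^α = (n + g + δ)·k.
Since y* = [s/(n + g + δ)]^(α/(1−α)), we have s/(n + g + δ) = (y*)^((1−α)/α) = 1.30^3 = 2.1970.
Therefore s = 2.1970 × (n + g + δ) = 2.1970 × 0.087 = 0.1911.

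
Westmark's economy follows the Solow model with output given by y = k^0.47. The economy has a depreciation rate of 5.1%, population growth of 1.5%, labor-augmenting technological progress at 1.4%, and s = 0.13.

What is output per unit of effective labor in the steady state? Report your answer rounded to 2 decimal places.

Steady state requires s·f(k) = (n + g + δ)·k, i.e. s·k^α = (n + g + δ)·k.
Dividing both sides by k: k^(1−α) = s / (n + g + δ).
k^0.53 = 0.13 / (0.015 + 0.014 + 0.051) = 0.13 / 0.080 = 1.6250
k* = 1.6250^(1/0.53) ≈ 2.4994
y* = (k*)^α = 2.4994^0.47 ≈ 1.5381

y* = 1.54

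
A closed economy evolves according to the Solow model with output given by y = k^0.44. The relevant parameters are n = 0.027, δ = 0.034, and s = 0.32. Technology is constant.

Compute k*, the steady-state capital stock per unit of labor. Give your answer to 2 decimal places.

k* ≈ 19.29

Steady state requires s·f(k) = (n + δ)·k, i.e. s·k^α = (n + δ)·k.
Dividing both sides by k: k^(1−α) = s / (n + δ).
k^0.56 = 0.32 / (0.027 + 0.034) = 0.32 / 0.061 = 5.2459
k* = 5.2459^(1/0.56) ≈ 19.2927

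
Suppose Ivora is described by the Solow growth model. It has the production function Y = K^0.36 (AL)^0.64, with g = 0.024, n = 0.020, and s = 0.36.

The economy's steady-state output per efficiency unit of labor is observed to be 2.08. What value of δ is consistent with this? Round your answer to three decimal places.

At the steady state, Δk = 0, so s·k^α = (n + g + δ)·k.
Since y* = [s/(n + g + δ)]^(α/(1−α)), we have s/(n + g + δ) = (y*)^((1−α)/α) = 2.08^1.7778 = 3.6767.
Therefore n + g + δ = s / 3.6767 = 0.36 / 3.6767 = 0.0979, so δ = 0.0979 − 0.044 = 0.0539.

δ ≈ 0.054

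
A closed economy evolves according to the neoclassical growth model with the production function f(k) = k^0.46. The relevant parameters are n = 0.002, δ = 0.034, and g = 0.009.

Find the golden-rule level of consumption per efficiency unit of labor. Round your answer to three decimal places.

c_gold ≈ 3.912

At the golden rule, f'(k) = n + g + δ, so α·k^(α−1) = n + g + δ and k_gold = (α/(n + g + δ))^(1/(1−α)).
k_gold = (0.46/0.045)^(1/0.54) = 10.2222^1.8519 ≈ 74.0586
c_gold = f(k_gold) − (n + g + δ)·k_gold = 7.2444 − 0.045×74.0586 ≈ 3.9118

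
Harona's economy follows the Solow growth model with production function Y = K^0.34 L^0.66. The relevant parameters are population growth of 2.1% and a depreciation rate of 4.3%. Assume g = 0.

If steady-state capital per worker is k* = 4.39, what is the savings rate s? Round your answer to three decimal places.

Steady state requires s·f(k) = (n + δ)·k, i.e. s·k^α = (n + δ)·k.
So s / (n + δ) = (k*)^(1−α) = 4.39^0.66 = 2.6548.
Therefore s = 2.6548 × (n + δ) = 2.6548 × 0.064 = 0.1699.

s ≈ 0.170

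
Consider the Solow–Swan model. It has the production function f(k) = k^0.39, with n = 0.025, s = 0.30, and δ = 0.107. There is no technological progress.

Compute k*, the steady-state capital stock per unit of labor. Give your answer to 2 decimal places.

Steady state requires s·f(k) = (n + δ)·k, i.e. s·k^α = (n + δ)·k.
Dividing both sides by k: k^(1−α) = s / (n + δ).
k^0.61 = 0.30 / (0.025 + 0.107) = 0.30 / 0.132 = 2.2727
k* = 2.2727^(1/0.61) ≈ 3.8415

k* ≈ 3.84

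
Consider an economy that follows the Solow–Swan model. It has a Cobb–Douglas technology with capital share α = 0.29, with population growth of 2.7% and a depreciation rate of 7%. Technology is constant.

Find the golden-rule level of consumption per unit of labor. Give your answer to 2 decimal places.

At the golden rule, f'(k) = n + δ, so α·k^(α−1) = n + δ and k_gold = (α/(n + δ))^(1/(1−α)).
k_gold = (0.29/0.097)^(1/0.71) = 2.9897^1.4085 ≈ 4.6765
c_gold = f(k_gold) − (n + δ)·k_gold = 1.5641 − 0.097×4.6765 ≈ 1.1105

c_gold ≈ 1.11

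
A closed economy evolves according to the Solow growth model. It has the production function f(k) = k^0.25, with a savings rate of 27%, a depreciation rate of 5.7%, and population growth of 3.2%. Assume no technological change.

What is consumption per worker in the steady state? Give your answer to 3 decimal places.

c* ≈ 1.057

At the steady state, Δk = 0, so s·k^α = (n + δ)·k.
Rearranging, k^(1−α) = s / (n + δ).
k^0.75 = 0.27 / (0.032 + 0.057) = 0.27 / 0.089 = 3.0337
k* = 3.0337^(1/0.75) ≈ 4.3917
y* = (k*)^α = 4.3917^0.25 ≈ 1.4476
c* = (1 − s)·y* = (1 − 0.27) × 1.4476 ≈ 1.0567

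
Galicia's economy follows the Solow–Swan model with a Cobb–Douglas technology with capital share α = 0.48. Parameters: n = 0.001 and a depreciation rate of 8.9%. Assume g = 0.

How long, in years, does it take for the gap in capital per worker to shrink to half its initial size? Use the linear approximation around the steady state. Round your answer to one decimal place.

Near the steady state the convergence rate is λ = (1 − α)(n + δ).
λ = (1 − 0.48) × 0.090 = 0.52 × 0.090 = 0.0468
Half-life = ln 2 / λ = 0.6931 / 0.0468 ≈ 14.81 years

t_½ ≈ 14.8 years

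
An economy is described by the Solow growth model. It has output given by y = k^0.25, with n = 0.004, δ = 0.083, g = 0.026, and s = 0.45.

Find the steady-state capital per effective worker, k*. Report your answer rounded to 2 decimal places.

At the steady state, Δk = 0, so s·k^α = (n + g + δ)·k.
Dividing both sides by k: k^(1−α) = s / (n + g + δ).
k^0.75 = 0.45 / (0.004 + 0.026 + 0.083) = 0.45 / 0.113 = 3.9823
k* = 3.9823^(1/0.75) ≈ 6.3122

k* ≈ 6.31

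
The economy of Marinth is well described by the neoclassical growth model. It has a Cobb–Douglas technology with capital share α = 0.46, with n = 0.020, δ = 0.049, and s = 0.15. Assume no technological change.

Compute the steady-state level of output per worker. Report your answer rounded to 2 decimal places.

In steady state, investment equals break-even investment: s·k^α = (n + δ)·k.
Dividing both sides by k: k^(1−α) = s / (n + δ).
k^0.54 = 0.15 / (0.020 + 0.049) = 0.15 / 0.069 = 2.1739
k* = 2.1739^(1/0.54) ≈ 4.2123
y* = (k*)^α = 4.2123^0.46 ≈ 1.9377

y* = 1.94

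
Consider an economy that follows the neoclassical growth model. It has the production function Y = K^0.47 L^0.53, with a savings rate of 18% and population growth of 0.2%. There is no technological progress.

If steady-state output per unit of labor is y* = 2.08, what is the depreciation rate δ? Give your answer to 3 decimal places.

δ ≈ 0.077

At the steady state, Δk = 0, so s·k^α = (n + δ)·k.
Since y* = [s/(n + δ)]^(α/(1−α)), we have s/(n + δ) = (y*)^((1−α)/α) = 2.08^1.1277 = 2.2839.
Therefore n + δ = s / 2.2839 = 0.18 / 2.2839 = 0.0788, so δ = 0.0788 − 0.002 = 0.0768.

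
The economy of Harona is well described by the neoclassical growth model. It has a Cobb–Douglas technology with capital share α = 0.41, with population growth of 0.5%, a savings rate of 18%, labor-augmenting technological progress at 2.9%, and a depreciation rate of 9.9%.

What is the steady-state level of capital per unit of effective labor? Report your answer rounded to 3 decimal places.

k* = 1.670

Steady state requires s·f(k) = (n + g + δ)·k, i.e. s·k^α = (n + g + δ)·k.
Dividing both sides by k: k^(1−α) = s / (n + g + δ).
k^0.59 = 0.18 / (0.005 + 0.029 + 0.099) = 0.18 / 0.133 = 1.3534
k* = 1.3534^(1/0.59) ≈ 1.6702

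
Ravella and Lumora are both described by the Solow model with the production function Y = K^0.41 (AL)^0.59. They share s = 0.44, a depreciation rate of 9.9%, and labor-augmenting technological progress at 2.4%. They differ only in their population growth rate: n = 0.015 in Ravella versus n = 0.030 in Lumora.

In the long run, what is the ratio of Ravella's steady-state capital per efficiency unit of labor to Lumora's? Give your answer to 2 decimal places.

Steady-state k* = [s/(n + g + δ)]^(1/(1−α)), so the ratio is [ (s_R/(n + g + δ)_R) / (s_L/(n + g + δ)_L) ]^1.6949.
s_R/(n + g + δ)_R = 0.44/0.138 = 3.1884; s_L/(n + g + δ)_L = 0.44/0.153 = 2.8758.
Ratio = (3.1884/2.8758)^1.6949 = 1.1087^1.6949 ≈ 1.1911

k*_R / k*_L ≈ 1.19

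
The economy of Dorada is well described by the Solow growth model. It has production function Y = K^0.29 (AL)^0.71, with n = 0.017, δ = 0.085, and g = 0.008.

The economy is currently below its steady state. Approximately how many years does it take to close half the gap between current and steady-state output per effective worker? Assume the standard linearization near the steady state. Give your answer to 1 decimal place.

about 8.9 years

Near the steady state the convergence rate is λ = (1 − α)(n + g + δ).
λ = (1 − 0.29) × 0.110 = 0.71 × 0.110 = 0.0781
Half-life = ln 2 / λ = 0.6931 / 0.0781 ≈ 8.87 years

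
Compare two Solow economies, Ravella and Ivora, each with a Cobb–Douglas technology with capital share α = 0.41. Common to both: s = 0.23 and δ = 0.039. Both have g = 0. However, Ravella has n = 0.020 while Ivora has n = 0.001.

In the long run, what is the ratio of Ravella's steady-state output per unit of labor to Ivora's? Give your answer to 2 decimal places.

Steady-state y* = [s/(n + δ)]^(α/(1−α)), so the ratio is [ (s_R/(n + δ)_R) / (s_I/(n + δ)_I) ]^0.6949.
s_R/(n + δ)_R = 0.23/0.059 = 3.8983; s_I/(n + δ)_I = 0.23/0.040 = 5.7500.
Ratio = (3.8983/5.7500)^0.6949 = 0.6780^0.6949 ≈ 0.7633

ratio ≈ 0.76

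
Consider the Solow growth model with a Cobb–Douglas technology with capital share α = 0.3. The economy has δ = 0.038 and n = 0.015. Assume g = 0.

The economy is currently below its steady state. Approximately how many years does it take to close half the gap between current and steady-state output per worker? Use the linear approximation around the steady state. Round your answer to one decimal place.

Near the steady state the convergence rate is λ = (1 − α)(n + δ).
λ = (1 − 0.3) × 0.053 = 0.7 × 0.053 = 0.0371
Half-life = ln 2 / λ = 0.6931 / 0.0371 ≈ 18.68 years

t_½ ≈ 18.7 years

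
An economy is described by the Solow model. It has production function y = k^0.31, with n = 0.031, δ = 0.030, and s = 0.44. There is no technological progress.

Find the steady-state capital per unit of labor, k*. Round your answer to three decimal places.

k* ≈ 17.525

In steady state, investment equals break-even investment: s·k^α = (n + δ)·k.
Rearranging, k^(1−α) = s / (n + δ).
k^0.69 = 0.44 / (0.031 + 0.030) = 0.44 / 0.061 = 7.2131
k* = 7.2131^(1/0.69) ≈ 17.5249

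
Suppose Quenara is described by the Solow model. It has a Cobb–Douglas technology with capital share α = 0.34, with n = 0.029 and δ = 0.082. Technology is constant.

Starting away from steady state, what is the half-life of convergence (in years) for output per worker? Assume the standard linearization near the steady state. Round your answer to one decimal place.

t_½ ≈ 9.5 years

Near the steady state the convergence rate is λ = (1 − α)(n + δ).
λ = (1 − 0.34) × 0.111 = 0.66 × 0.111 = 0.07326
Half-life = ln 2 / λ = 0.6931 / 0.07326 ≈ 9.46 years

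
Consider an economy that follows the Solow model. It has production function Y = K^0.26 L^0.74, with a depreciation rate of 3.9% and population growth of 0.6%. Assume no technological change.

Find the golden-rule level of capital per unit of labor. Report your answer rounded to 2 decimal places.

The golden rule sets f'(k) = n + δ, i.e. α·k^(α−1) = n + δ.
So k^(1−α) = α / (n + δ) = 0.26 / 0.045 = 5.7778.
k_gold = 5.7778^(1/0.74) ≈ 10.7006

k_gold ≈ 10.70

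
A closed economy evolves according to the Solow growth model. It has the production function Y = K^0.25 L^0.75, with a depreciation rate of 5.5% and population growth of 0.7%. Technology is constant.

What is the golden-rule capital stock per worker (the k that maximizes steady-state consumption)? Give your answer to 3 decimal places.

The golden rule sets f'(k) = n + δ, i.e. α·k^(α−1) = n + δ.
So k^(1−α) = α / (n + δ) = 0.25 / 0.062 = 4.0323.
k_gold = 4.0323^(1/0.75) ≈ 6.4181

k_gold ≈ 6.418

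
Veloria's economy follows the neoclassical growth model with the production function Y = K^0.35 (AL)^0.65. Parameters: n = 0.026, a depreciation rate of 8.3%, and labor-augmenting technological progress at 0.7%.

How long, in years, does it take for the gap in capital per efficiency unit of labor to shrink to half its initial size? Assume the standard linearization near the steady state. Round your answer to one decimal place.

about 9.2 years

Near the steady state the convergence rate is λ = (1 − α)(n + g + δ).
λ = (1 − 0.35) × 0.116 = 0.65 × 0.116 = 0.0754
Half-life = ln 2 / λ = 0.6931 / 0.0754 ≈ 9.19 years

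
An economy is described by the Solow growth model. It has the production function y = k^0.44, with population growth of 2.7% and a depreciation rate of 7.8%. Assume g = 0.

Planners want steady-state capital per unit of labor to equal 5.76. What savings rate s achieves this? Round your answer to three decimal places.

In steady state, investment equals break-even investment: s·k^α = (n + δ)·k.
So s / (n + δ) = (k*)^(1−α) = 5.76^0.56 = 2.6659.
Therefore s = 2.6659 × (n + δ) = 2.6659 × 0.105 = 0.2799.

s ≈ 0.280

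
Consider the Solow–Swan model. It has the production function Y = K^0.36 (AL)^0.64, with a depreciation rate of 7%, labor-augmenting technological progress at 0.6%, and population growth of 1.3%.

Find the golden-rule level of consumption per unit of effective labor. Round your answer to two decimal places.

c_gold ≈ 1.40

At the golden rule, f'(k) = n + g + δ, so α·k^(α−1) = n + g + δ and k_gold = (α/(n + g + δ))^(1/(1−α)).
k_gold = (0.36/0.089)^(1/0.64) = 4.0449^1.5625 ≈ 8.8776
c_gold = f(k_gold) − (n + g + δ)·k_gold = 2.1948 − 0.089×8.8776 ≈ 1.4047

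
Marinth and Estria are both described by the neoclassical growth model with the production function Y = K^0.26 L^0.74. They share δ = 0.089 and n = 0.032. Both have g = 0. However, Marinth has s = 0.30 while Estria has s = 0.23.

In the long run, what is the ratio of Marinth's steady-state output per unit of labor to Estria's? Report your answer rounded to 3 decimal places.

Steady-state y* = [s/(n + δ)]^(α/(1−α)), so the ratio is [ (s_M/(n + δ)_M) / (s_E/(n + δ)_E) ]^0.3514.
s_M/(n + δ)_M = 0.30/0.121 = 2.4793; s_E/(n + δ)_E = 0.23/0.121 = 1.9008.
Ratio = (2.4793/1.9008)^0.3514 = 1.3043^0.3514 ≈ 1.0979

y*_M / y*_E ≈ 1.098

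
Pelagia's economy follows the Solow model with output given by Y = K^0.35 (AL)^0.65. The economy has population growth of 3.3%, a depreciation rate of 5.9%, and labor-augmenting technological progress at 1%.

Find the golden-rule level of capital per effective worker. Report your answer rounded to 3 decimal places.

The golden rule sets f'(k) = n + g + δ, i.e. α·k^(α−1) = n + g + δ.
So k^(1−α) = α / (n + g + δ) = 0.35 / 0.102 = 3.4314.
k_gold = 3.4314^(1/0.65) ≈ 6.6650

k_gold ≈ 6.665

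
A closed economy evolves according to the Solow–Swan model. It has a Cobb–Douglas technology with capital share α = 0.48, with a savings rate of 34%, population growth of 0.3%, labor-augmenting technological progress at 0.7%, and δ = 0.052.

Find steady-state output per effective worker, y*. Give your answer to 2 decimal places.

y* = 4.81

Steady state requires s·f(k) = (n + g + δ)·k, i.e. s·k^α = (n + g + δ)·k.
Rearranging, k^(1−α) = s / (n + g + δ).
k^0.52 = 0.34 / (0.003 + 0.007 + 0.052) = 0.34 / 0.062 = 5.4839
k* = 5.4839^(1/0.52) ≈ 26.3831
y* = (k*)^α = 26.3831^0.48 ≈ 4.8110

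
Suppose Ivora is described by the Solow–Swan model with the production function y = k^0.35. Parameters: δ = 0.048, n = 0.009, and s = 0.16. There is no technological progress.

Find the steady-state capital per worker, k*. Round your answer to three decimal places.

At the steady state, Δk = 0, so s·k^α = (n + δ)·k.
Rearranging, k^(1−α) = s / (n + δ).
k^0.65 = 0.16 / (0.009 + 0.048) = 0.16 / 0.057 = 2.8070
k* = 2.8070^(1/0.65) ≈ 4.8933

k* ≈ 4.893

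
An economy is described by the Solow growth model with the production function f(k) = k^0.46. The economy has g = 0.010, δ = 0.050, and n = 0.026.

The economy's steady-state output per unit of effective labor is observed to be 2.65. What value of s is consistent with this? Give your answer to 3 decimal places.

s ≈ 0.270

In steady state, investment equals break-even investment: s·k^α = (n + g + δ)·k.
Since y* = [s/(n + g + δ)]^(α/(1−α)), we have s/(n + g + δ) = (y*)^((1−α)/α) = 2.65^1.1739 = 3.1394.
Therefore s = 3.1394 × (n + g + δ) = 3.1394 × 0.086 = 0.2700.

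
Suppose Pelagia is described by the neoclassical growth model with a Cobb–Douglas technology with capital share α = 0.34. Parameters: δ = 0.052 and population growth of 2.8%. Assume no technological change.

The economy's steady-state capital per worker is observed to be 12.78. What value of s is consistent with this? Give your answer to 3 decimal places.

In steady state, investment equals break-even investment: s·k^α = (n + δ)·k.
So s / (n + δ) = (k*)^(1−α) = 12.78^0.66 = 5.3742.
Therefore s = 5.3742 × (n + δ) = 5.3742 × 0.080 = 0.4299.

s ≈ 0.430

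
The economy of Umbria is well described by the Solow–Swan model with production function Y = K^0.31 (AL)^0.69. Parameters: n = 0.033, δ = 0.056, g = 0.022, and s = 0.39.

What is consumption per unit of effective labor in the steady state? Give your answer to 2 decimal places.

In steady state, investment equals break-even investment: s·k^α = (n + g + δ)·k.
Dividing both sides by k: k^(1−α) = s / (n + g + δ).
k^0.69 = 0.39 / (0.033 + 0.022 + 0.056) = 0.39 / 0.111 = 3.5135
k* = 3.5135^(1/0.69) ≈ 6.1791
y* = (k*)^α = 6.1791^0.31 ≈ 1.7587
c* = (1 − s)·y* = (1 − 0.39) × 1.7587 ≈ 1.0728

c* ≈ 1.07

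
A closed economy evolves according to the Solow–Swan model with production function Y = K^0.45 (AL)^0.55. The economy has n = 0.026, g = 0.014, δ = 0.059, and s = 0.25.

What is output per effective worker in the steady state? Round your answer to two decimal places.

y* ≈ 2.13

At the steady state, Δk = 0, so s·k^α = (n + g + δ)·k.
Dividing both sides by k: k^(1−α) = s / (n + g + δ).
k^0.55 = 0.25 / (0.026 + 0.014 + 0.059) = 0.25 / 0.099 = 2.5253
k* = 2.5253^(1/0.55) ≈ 5.3886
y* = (k*)^α = 5.3886^0.45 ≈ 2.1339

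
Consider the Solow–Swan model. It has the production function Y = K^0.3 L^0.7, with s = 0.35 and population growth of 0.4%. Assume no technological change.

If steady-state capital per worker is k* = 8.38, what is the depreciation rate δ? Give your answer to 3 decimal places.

In steady state, investment equals break-even investment: s·k^α = (n + δ)·k.
So s / (n + δ) = (k*)^(1−α) = 8.38^0.7 = 4.4286.
Therefore n + δ = s / 4.4286 = 0.35 / 4.4286 = 0.0790, so δ = 0.0790 − 0.004 = 0.0750.

δ ≈ 0.075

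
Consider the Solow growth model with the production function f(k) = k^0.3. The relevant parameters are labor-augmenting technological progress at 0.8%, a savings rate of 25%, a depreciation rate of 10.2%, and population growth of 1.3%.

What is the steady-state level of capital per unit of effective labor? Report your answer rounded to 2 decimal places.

k* = 2.75

At the steady state, Δk = 0, so s·k^α = (n + g + δ)·k.
Dividing both sides by k: k^(1−α) = s / (n + g + δ).
k^0.7 = 0.25 / (0.013 + 0.008 + 0.102) = 0.25 / 0.123 = 2.0325
k* = 2.0325^(1/0.7) ≈ 2.7545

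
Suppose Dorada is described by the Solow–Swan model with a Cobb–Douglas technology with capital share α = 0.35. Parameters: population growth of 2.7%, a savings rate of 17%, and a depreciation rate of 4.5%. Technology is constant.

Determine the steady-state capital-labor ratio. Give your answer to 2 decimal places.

k* ≈ 3.75

At the steady state, Δk = 0, so s·k^α = (n + δ)·k.
Dividing both sides by k: k^(1−α) = s / (n + δ).
k^0.65 = 0.17 / (0.027 + 0.045) = 0.17 / 0.072 = 2.3611
k* = 2.3611^(1/0.65) ≈ 3.7499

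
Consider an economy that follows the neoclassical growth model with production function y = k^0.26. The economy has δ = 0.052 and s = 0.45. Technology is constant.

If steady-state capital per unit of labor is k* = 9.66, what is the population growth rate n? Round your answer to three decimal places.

n ≈ 0.032

Steady state requires s·f(k) = (n + δ)·k, i.e. s·k^α = (n + δ)·k.
So s / (n + δ) = (k*)^(1−α) = 9.66^0.74 = 5.3565.
Therefore n + δ = s / 5.3565 = 0.45 / 5.3565 = 0.0840, so n = 0.0840 − 0.052 = 0.0320.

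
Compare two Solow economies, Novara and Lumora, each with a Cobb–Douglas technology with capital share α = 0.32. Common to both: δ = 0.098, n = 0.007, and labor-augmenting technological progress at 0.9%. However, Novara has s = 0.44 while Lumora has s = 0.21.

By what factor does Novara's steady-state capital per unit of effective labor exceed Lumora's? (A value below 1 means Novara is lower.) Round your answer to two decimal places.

Steady-state k* = [s/(n + g + δ)]^(1/(1−α)), so the ratio is [ (s_N/(n + g + δ)_N) / (s_L/(n + g + δ)_L) ]^1.4706.
s_N/(n + g + δ)_N = 0.44/0.114 = 3.8596; s_L/(n + g + δ)_L = 0.21/0.114 = 1.8421.
Ratio = (3.8596/1.8421)^1.4706 = 2.0952^1.4706 ≈ 2.9675

k*_N / k*_L ≈ 2.97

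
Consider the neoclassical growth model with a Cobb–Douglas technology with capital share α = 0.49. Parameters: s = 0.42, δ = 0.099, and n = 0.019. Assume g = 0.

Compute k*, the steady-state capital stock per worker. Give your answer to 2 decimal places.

k* = 12.05

In steady state, investment equals break-even investment: s·k^α = (n + δ)·k.
Rearranging, k^(1−α) = s / (n + δ).
k^0.51 = 0.42 / (0.019 + 0.099) = 0.42 / 0.118 = 3.5593
k* = 3.5593^(1/0.51) ≈ 12.0533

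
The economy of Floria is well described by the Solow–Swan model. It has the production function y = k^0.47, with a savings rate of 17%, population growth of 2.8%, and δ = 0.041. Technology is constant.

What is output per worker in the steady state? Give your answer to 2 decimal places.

At the steady state, Δk = 0, so s·k^α = (n + δ)·k.
Rearranging, k^(1−α) = s / (n + δ).
k^0.53 = 0.17 / (0.028 + 0.041) = 0.17 / 0.069 = 2.4638
k* = 2.4638^(1/0.53) ≈ 5.4812
y* = (k*)^α = 5.4812^0.47 ≈ 2.2247

y* ≈ 2.22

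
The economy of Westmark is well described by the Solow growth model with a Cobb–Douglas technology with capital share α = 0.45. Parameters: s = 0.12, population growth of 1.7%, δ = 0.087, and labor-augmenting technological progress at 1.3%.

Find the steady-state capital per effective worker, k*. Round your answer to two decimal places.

k* = 1.05

At the steady state, Δk = 0, so s·k^α = (n + g + δ)·k.
Dividing both sides by k: k^(1−α) = s / (n + g + δ).
k^0.55 = 0.12 / (0.017 + 0.013 + 0.087) = 0.12 / 0.117 = 1.0256
k* = 1.0256^(1/0.55) ≈ 1.0470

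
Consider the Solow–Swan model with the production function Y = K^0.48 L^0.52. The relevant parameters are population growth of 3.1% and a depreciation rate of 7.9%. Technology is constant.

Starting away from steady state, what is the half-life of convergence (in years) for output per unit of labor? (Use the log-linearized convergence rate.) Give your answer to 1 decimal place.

half-life ≈ 12.1 years

Near the steady state the convergence rate is λ = (1 − α)(n + δ).
λ = (1 − 0.48) × 0.110 = 0.52 × 0.110 = 0.0572
Half-life = ln 2 / λ = 0.6931 / 0.0572 ≈ 12.12 years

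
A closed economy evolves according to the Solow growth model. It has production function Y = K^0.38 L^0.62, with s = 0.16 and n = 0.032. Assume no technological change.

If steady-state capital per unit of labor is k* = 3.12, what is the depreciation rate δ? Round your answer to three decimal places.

At the steady state, Δk = 0, so s·k^α = (n + δ)·k.
So s / (n + δ) = (k*)^(1−α) = 3.12^0.62 = 2.0248.
Therefore n + δ = s / 2.0248 = 0.16 / 2.0248 = 0.0790, so δ = 0.0790 − 0.032 = 0.0470.

δ ≈ 0.047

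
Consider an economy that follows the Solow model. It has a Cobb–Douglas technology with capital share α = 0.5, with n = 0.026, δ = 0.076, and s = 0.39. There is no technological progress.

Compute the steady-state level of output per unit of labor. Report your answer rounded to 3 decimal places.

Steady state requires s·f(k) = (n + δ)·k, i.e. s·k^α = (n + δ)·k.
Rearranging, k^(1−α) = s / (n + δ).
k^0.5 = 0.39 / (0.026 + 0.076) = 0.39 / 0.102 = 3.8235
k* = 3.8235^(1/0.5) ≈ 14.6192
y* = (k*)^α = 14.6192^0.5 ≈ 3.8235

y* = 3.824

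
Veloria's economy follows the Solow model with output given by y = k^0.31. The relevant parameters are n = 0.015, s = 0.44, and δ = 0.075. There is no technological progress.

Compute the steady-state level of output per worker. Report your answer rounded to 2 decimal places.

At the steady state, Δk = 0, so s·k^α = (n + δ)·k.
Rearranging, k^(1−α) = s / (n + δ).
k^0.69 = 0.44 / (0.015 + 0.075) = 0.44 / 0.090 = 4.8889
k* = 4.8889^(1/0.69) ≈ 9.9737
y* = (k*)^α = 9.9737^0.31 ≈ 2.0401

y* = 2.04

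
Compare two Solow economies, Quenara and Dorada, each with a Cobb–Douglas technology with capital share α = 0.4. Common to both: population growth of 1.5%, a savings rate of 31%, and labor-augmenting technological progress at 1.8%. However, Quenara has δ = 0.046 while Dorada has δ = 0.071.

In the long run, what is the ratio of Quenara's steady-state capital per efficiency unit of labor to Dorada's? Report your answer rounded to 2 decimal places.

Steady-state k* = [s/(n + g + δ)]^(1/(1−α)), so the ratio is [ (s_Q/(n + g + δ)_Q) / (s_D/(n + g + δ)_D) ]^1.6667.
s_Q/(n + g + δ)_Q = 0.31/0.079 = 3.9241; s_D/(n + g + δ)_D = 0.31/0.104 = 2.9808.
Ratio = (3.9241/2.9808)^1.6667 = 1.3165^1.6667 ≈ 1.5814

ratio ≈ 1.58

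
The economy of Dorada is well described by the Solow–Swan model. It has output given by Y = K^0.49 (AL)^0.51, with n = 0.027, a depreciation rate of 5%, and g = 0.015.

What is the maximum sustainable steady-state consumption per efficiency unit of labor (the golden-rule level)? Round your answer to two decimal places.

At the golden rule, f'(k) = n + g + δ, so α·k^(α−1) = n + g + δ and k_gold = (α/(n + g + δ))^(1/(1−α)).
k_gold = (0.49/0.092)^(1/0.51) = 5.3261^1.9608 ≈ 26.5671
c_gold = f(k_gold) − (n + g + δ)·k_gold = 4.9880 − 0.092×26.5671 ≈ 2.5438

c_gold ≈ 2.54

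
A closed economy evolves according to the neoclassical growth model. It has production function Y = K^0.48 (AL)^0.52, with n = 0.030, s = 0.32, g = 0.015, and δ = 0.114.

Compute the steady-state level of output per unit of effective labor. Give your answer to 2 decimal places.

y* ≈ 1.91

At the steady state, Δk = 0, so s·k^α = (n + g + δ)·k.
Rearranging, k^(1−α) = s / (n + g + δ).
k^0.52 = 0.32 / (0.030 + 0.015 + 0.114) = 0.32 / 0.159 = 2.0126
k* = 2.0126^(1/0.52) ≈ 3.8384
y* = (k*)^α = 3.8384^0.48 ≈ 1.9072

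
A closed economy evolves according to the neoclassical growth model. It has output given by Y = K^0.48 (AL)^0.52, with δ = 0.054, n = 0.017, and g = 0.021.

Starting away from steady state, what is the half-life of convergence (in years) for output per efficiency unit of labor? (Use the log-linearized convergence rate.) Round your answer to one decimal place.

Near the steady state the convergence rate is λ = (1 − α)(n + g + δ).
λ = (1 − 0.48) × 0.092 = 0.52 × 0.092 = 0.04784
Half-life = ln 2 / λ = 0.6931 / 0.04784 ≈ 14.49 years

about 14.5 years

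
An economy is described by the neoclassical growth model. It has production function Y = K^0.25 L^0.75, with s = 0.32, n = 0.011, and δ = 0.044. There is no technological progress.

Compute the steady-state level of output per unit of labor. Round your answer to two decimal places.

y* ≈ 1.80

In steady state, investment equals break-even investment: s·k^α = (n + δ)·k.
Dividing both sides by k: k^(1−α) = s / (n + δ).
k^0.75 = 0.32 / (0.011 + 0.044) = 0.32 / 0.055 = 5.8182
k* = 5.8182^(1/0.75) ≈ 10.4645
y* = (k*)^α = 10.4645^0.25 ≈ 1.7986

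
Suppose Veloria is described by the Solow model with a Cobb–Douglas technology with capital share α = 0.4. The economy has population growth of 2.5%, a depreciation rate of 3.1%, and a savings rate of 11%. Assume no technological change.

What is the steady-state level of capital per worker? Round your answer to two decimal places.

k* = 3.08

Steady state requires s·f(k) = (n + δ)·k, i.e. s·k^α = (n + δ)·k.
Dividing both sides by k: k^(1−α) = s / (n + δ).
k^0.6 = 0.11 / (0.025 + 0.031) = 0.11 / 0.056 = 1.9643
k* = 1.9643^(1/0.6) ≈ 3.0809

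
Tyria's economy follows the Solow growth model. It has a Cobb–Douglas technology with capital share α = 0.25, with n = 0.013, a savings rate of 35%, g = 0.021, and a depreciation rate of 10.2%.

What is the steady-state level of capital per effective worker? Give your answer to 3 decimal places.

k* ≈ 3.527

At the steady state, Δk = 0, so s·k^α = (n + g + δ)·k.
Rearranging, k^(1−α) = s / (n + g + δ).
k^0.75 = 0.35 / (0.013 + 0.021 + 0.102) = 0.35 / 0.136 = 2.5735
k* = 2.5735^(1/0.75) ≈ 3.5267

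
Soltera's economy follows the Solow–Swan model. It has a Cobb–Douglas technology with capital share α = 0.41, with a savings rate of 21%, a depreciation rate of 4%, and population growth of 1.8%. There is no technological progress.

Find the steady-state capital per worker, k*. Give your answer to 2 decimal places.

In steady state, investment equals break-even investment: s·k^α = (n + δ)·k.
Rearranging, k^(1−α) = s / (n + δ).
k^0.59 = 0.21 / (0.018 + 0.040) = 0.21 / 0.058 = 3.6207
k* = 3.6207^(1/0.59) ≈ 8.8533

k* = 8.85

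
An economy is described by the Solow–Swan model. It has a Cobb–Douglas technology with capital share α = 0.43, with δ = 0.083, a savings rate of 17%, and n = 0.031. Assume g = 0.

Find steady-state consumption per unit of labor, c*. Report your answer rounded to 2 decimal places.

At the steady state, Δk = 0, so s·k^α = (n + δ)·k.
Dividing both sides by k: k^(1−α) = s / (n + δ).
k^0.57 = 0.17 / (0.031 + 0.083) = 0.17 / 0.114 = 1.4912
k* = 1.4912^(1/0.57) ≈ 2.0158
y* = (k*)^α = 2.0158^0.43 ≈ 1.3518
c* = (1 − s)·y* = (1 − 0.17) × 1.3518 ≈ 1.1220

c* = 1.12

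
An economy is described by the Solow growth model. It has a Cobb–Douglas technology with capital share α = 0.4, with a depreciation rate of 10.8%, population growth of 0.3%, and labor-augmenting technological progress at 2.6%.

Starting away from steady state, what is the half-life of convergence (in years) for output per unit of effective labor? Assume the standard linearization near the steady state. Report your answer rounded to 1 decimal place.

t_½ ≈ 8.4 years

Near the steady state the convergence rate is λ = (1 − α)(n + g + δ).
λ = (1 − 0.4) × 0.137 = 0.6 × 0.137 = 0.0822
Half-life = ln 2 / λ = 0.6931 / 0.0822 ≈ 8.43 years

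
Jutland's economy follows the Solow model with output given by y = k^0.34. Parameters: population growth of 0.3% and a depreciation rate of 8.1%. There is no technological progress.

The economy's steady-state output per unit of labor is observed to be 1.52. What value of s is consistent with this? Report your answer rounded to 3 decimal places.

In steady state, investment equals break-even investment: s·k^α = (n + δ)·k.
Since y* = [s/(n + δ)]^(α/(1−α)), we have s/(n + δ) = (y*)^((1−α)/α) = 1.52^1.9412 = 2.2542.
Therefore s = 2.2542 × (n + δ) = 2.2542 × 0.084 = 0.1894.

s ≈ 0.189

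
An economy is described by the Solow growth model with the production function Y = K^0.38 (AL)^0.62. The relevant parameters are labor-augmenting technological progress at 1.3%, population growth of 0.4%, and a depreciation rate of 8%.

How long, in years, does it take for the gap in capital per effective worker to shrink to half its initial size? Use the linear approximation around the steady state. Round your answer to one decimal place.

Near the steady state the convergence rate is λ = (1 − α)(n + g + δ).
λ = (1 − 0.38) × 0.097 = 0.62 × 0.097 = 0.06014
Half-life = ln 2 / λ = 0.6931 / 0.06014 ≈ 11.52 years

about 11.5 years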